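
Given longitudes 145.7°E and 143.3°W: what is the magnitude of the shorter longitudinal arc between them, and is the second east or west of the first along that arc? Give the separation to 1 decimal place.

Raw difference: -143.3 − 145.7 = -289.0°.
Normalise into (−180°, 180°]: -289.0° + 360° = 71.0°.
Positive ⇒ the second point lies to the east; separation 71.0°.

71.0° east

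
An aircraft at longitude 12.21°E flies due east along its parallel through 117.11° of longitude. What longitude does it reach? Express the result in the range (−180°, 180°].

129.32°E

Start at +12.21°; shift +117.11° → +129.32°.
+129.32° already lies in (−180°, 180°].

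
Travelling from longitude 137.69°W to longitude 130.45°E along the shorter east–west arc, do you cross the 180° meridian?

Naïve |130.45 − -137.69| = 268.14° > 180°, so the shorter arc goes the other way round — across 180°.
Signed shortest Δλ = ((130.45 − -137.69 + 180) mod 360) − 180 = -91.86°.
Going west by 91.86° from -137.69° passes through 180° before reaching +130.45°.

Yes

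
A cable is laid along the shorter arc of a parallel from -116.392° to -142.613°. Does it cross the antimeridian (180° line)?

Signed shortest Δλ = ((-142.613 − -116.392 + 180) mod 360) − 180 = -26.221°.
Going west by 26.221° from -116.392° reaches -142.613° without touching 180°.

No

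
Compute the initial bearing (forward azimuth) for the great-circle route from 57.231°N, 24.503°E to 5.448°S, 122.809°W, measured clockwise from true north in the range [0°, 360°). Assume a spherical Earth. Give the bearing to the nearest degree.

Δλ = -122.809 − 24.503 = -147.312°.
θ = atan2( sin Δλ · cos φ₂ , cos φ₁ · sin φ₂ − sin φ₁ · cos φ₂ · cos Δλ )
  = atan2(-0.53762, 0.65310) = -39.461° → normalised to [0°, 360°): 320.539°.

321°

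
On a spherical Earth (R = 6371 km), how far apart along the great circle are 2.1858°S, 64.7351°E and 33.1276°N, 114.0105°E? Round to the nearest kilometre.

Δλ = 114.0105 − 64.7351 = 49.2754°.
Δφ = 33.1276 − -2.1858 = 35.3134°.
a = sin²(Δφ/2) + cos φ₁ · cos φ₂ · sin²(Δλ/2) = 0.237433.
c = 2·atan2(√a, √(1−a)) = 1.01792 rad → d = 6371·c ≈ 6485.19 km.

6485 km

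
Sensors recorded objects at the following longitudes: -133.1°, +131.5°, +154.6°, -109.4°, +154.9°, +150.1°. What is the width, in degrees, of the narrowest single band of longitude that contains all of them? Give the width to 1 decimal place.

119.1°

Sort the longitudes: -133.1°, -109.4°, +131.5°, +150.1°, +154.6°, +154.9°.
Eastward gaps between consecutive values (wrapping around): 23.7°, 240.9°, 18.6°, 4.5°, 0.3°, 72.0°.
Largest gap = 240.9° ⇒ minimal covering band is its complement: 360° − 240.9° = 119.1°.
Band runs from +131.5° eastward to -109.4°, crossing the antimeridian.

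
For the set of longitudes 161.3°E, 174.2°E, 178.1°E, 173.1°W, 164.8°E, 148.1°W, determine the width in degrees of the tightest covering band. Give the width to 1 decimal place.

50.6°

Sort the longitudes: -173.1°, -148.1°, +161.3°, +164.8°, +174.2°, +178.1°.
Eastward gaps between consecutive values (wrapping around): 25.0°, 309.4°, 3.5°, 9.4°, 3.9°, 8.8°.
Largest gap = 309.4° ⇒ minimal covering band is its complement: 360° − 309.4° = 50.6°.
Band runs from +161.3° eastward to -148.1°, crossing the antimeridian.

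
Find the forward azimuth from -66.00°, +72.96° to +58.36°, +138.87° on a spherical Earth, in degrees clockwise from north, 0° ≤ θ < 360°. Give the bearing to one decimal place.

Δλ = 138.87 − 72.96 = 65.91°.
θ = atan2( sin Δλ · cos φ₂ , cos φ₁ · sin φ₂ − sin φ₁ · cos φ₂ · cos Δλ )
  = atan2(0.47889, 0.54189) = 41.469° → normalised to [0°, 360°): 41.469°.

41.5°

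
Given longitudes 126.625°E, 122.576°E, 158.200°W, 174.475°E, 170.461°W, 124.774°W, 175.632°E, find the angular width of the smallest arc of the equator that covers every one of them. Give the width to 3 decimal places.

Sort the longitudes: -170.461°, -158.200°, -124.774°, +122.576°, +126.625°, +174.475°, +175.632°.
Eastward gaps between consecutive values (wrapping around): 12.261°, 33.426°, 247.350°, 4.049°, 47.850°, 1.157°, 13.907°.
Largest gap = 247.350° ⇒ minimal covering band is its complement: 360° − 247.350° = 112.650°.
Band runs from +122.576° eastward to -124.774°, crossing the antimeridian.

112.650°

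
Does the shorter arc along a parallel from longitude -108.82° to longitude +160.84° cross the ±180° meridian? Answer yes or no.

Naïve |160.84 − -108.82| = 269.66° > 180°, so the shorter arc goes the other way round — across 180°.
Signed shortest Δλ = ((160.84 − -108.82 + 180) mod 360) − 180 = -90.34°.
Going west by 90.34° from -108.82° passes through 180° before reaching +160.84°.

Yes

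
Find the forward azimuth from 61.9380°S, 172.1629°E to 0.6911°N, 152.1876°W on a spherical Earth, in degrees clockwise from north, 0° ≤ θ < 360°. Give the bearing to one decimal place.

Δλ = -152.1876 − 172.1629 = -324.3505°; wrapped into (−180°, 180°]: 35.6495°.
θ = atan2( sin Δλ · cos φ₂ , cos φ₁ · sin φ₂ − sin φ₁ · cos φ₂ · cos Δλ )
  = atan2(0.58278, 0.72269) = 38.883° → normalised to [0°, 360°): 38.883°.

38.9°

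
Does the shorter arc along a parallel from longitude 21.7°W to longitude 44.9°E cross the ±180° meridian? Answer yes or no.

No

Signed shortest Δλ = ((44.9 − -21.7 + 180) mod 360) − 180 = 66.6°.
Going east by 66.6° from -21.7° reaches +44.9° without touching 180°.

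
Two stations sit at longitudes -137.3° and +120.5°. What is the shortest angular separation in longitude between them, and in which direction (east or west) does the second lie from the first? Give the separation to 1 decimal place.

Raw difference: 120.5 − -137.3 = 257.8°.
Normalise into (−180°, 180°]: 257.8° − 360° = -102.2°.
Negative ⇒ the second point lies to the west; separation 102.2°.

102.2° west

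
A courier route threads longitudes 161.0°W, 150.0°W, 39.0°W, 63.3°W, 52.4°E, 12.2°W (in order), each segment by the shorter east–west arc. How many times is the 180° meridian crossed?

0

Leg 1: -161.0° → -150.0°, shortest Δλ = 11.0° (east) — does not cross 180°.
Leg 2: -150.0° → -39.0°, shortest Δλ = 111.0° (east) — does not cross 180°.
Leg 3: -39.0° → -63.3°, shortest Δλ = -24.3° (west) — does not cross 180°.
Leg 4: -63.3° → +52.4°, shortest Δλ = 115.7° (east) — does not cross 180°.
Leg 5: +52.4° → -12.2°, shortest Δλ = -64.6° (west) — does not cross 180°.
Total crossings: 0.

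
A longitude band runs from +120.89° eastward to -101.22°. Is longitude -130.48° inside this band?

Band width going east from +120.89° to -101.22°: ((-101.22 − 120.89) mod 360) = 137.89°.
Offset of -130.48° east of the west edge: ((-130.48 − 120.89) mod 360) = 108.63°.
108.63° ≤ 137.89° ⇒ inside.

Yes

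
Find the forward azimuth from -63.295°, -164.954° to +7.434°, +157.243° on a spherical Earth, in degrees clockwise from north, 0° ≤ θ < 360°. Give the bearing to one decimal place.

Δλ = 157.243 − -164.954 = 322.197°; wrapped into (−180°, 180°]: -37.803°.
θ = atan2( sin Δλ · cos φ₂ , cos φ₁ · sin φ₂ − sin φ₁ · cos φ₂ · cos Δλ )
  = atan2(-0.60780, 0.75805) = -38.722° → normalised to [0°, 360°): 321.278°.

321.3°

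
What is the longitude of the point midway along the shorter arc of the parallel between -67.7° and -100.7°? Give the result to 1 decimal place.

-84.2°

Signed shortest Δλ from -67.7° to -100.7° is -33.0°.
Midpoint longitude = -67.7° + (-33.0°)/2 = -67.7° − 16.5° = -84.2°.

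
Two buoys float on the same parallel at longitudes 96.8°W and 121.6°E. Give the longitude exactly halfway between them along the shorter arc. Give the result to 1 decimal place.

Signed shortest Δλ from -96.8° to +121.6° is -141.6°.
Midpoint longitude = -96.8° + (-141.6°)/2 = -96.8° − 70.8° = -167.6°.
(The naïve average (-96.8 + +121.6)/2 = 12.4° is on the wrong side of the globe.)

167.6°W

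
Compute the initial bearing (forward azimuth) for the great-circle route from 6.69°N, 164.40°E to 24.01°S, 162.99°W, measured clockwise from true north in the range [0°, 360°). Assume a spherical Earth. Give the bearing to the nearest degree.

Δλ = -162.99 − 164.40 = -327.39°; wrapped into (−180°, 180°]: 32.61°.
θ = atan2( sin Δλ · cos φ₂ , cos φ₁ · sin φ₂ − sin φ₁ · cos φ₂ · cos Δλ )
  = atan2(0.49229, -0.49377) = 135.086° → normalised to [0°, 360°): 135.086°.

135°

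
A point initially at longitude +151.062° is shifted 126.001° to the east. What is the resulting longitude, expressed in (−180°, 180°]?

-82.937°

Start at +151.062°; shift +126.001° → +277.063°.
+277.063° lies outside (−180°, 180°]; subtract 360° → -82.937°.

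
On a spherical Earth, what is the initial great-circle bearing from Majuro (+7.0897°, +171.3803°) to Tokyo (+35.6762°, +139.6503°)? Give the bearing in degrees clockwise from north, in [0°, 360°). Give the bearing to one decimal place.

319.1°

Δλ = 139.6503 − 171.3803 = -31.7300°.
θ = atan2( sin Δλ · cos φ₂ , cos φ₁ · sin φ₂ − sin φ₁ · cos φ₂ · cos Δλ )
  = atan2(-0.42722, 0.49347) = -40.884° → normalised to [0°, 360°): 319.116°.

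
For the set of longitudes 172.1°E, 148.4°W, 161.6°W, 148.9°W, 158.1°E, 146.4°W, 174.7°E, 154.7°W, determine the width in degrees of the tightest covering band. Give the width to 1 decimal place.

Sort the longitudes: -161.6°, -154.7°, -148.9°, -148.4°, -146.4°, +158.1°, +172.1°, +174.7°.
Eastward gaps between consecutive values (wrapping around): 6.9°, 5.8°, 0.5°, 2.0°, 304.5°, 14.0°, 2.6°, 23.7°.
Largest gap = 304.5° ⇒ minimal covering band is its complement: 360° − 304.5° = 55.5°.
Band runs from +158.1° eastward to -146.4°, crossing the antimeridian.

55.5°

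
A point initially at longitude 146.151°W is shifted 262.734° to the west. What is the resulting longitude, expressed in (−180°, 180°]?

Start at -146.151°; shift −262.734° → -408.885°.
-408.885° lies outside (−180°, 180°]; add 360° → -48.885°.

48.885°W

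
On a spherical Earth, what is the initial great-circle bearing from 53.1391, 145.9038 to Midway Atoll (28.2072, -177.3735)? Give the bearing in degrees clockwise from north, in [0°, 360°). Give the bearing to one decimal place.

Δλ = -177.3735 − 145.9038 = -323.2773°; wrapped into (−180°, 180°]: 36.7227°.
θ = atan2( sin Δλ · cos φ₂ , cos φ₁ · sin φ₂ − sin φ₁ · cos φ₂ · cos Δλ )
  = atan2(0.52693, -0.28161) = 118.121° → normalised to [0°, 360°): 118.121°.

118.1°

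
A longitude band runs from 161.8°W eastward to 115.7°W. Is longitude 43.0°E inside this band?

Band width going east from -161.8° to -115.7°: ((-115.7 − -161.8) mod 360) = 46.1°.
Offset of +43.0° east of the west edge: ((43.0 − -161.8) mod 360) = 204.8°.
204.8° > 46.1° ⇒ outside.

No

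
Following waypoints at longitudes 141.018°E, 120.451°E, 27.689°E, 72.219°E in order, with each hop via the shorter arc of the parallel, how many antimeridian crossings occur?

Leg 1: +141.018° → +120.451°, shortest Δλ = -20.567° (west) — does not cross 180°.
Leg 2: +120.451° → +27.689°, shortest Δλ = -92.762° (west) — does not cross 180°.
Leg 3: +27.689° → +72.219°, shortest Δλ = 44.53° (east) — does not cross 180°.
Total crossings: 0.

0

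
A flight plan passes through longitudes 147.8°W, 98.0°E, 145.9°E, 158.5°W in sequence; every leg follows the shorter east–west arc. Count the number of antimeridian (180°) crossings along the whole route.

Leg 1: -147.8° → +98.0°, shortest Δλ = -114.2° (west) — crosses 180°.
Leg 2: +98.0° → +145.9°, shortest Δλ = 47.9° (east) — does not cross 180°.
Leg 3: +145.9° → -158.5°, shortest Δλ = 55.6° (east) — crosses 180°.
Total crossings: 2.

2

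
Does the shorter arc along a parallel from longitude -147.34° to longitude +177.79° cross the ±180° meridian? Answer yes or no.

Naïve |177.79 − -147.34| = 325.13° > 180°, so the shorter arc goes the other way round — across 180°.
Signed shortest Δλ = ((177.79 − -147.34 + 180) mod 360) − 180 = -34.87°.
Going west by 34.87° from -147.34° passes through 180° before reaching +177.79°.

Yes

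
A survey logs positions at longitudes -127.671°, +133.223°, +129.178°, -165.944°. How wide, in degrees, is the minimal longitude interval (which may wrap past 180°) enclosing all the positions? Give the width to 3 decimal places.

103.151°

Sort the longitudes: -165.944°, -127.671°, +129.178°, +133.223°.
Eastward gaps between consecutive values (wrapping around): 38.273°, 256.849°, 4.045°, 60.833°.
Largest gap = 256.849° ⇒ minimal covering band is its complement: 360° − 256.849° = 103.151°.
Band runs from +129.178° eastward to -127.671°, crossing the antimeridian.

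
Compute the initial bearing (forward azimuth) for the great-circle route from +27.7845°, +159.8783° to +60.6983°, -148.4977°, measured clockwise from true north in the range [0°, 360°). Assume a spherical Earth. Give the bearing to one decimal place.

31.3°

Δλ = -148.4977 − 159.8783 = -308.3760°; wrapped into (−180°, 180°]: 51.6240°.
θ = atan2( sin Δλ · cos φ₂ , cos φ₁ · sin φ₂ − sin φ₁ · cos φ₂ · cos Δλ )
  = atan2(0.38367, 0.62988) = 31.346° → normalised to [0°, 360°): 31.346°.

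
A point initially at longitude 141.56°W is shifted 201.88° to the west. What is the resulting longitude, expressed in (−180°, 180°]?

16.56°E

Start at -141.56°; shift −201.88° → -343.44°.
-343.44° lies outside (−180°, 180°]; add 360° → +16.56°.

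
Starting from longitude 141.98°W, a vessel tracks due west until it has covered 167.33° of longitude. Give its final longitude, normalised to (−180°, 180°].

Start at -141.98°; shift −167.33° → -309.31°.
-309.31° lies outside (−180°, 180°]; add 360° → +50.69°.

50.69°E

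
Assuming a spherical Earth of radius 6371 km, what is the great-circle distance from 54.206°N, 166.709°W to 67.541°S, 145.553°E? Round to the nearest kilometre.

14102 km

Δλ = 145.553 − -166.709 = 312.262°; wrapped into (−180°, 180°]: -47.738°.
Δφ = -67.541 − 54.206 = -121.747°.
a = sin²(Δφ/2) + cos φ₁ · cos φ₂ · sin²(Δλ/2) = 0.799670.
c = 2·atan2(√a, √(1−a)) = 2.21347 rad → d = 6371·c ≈ 14102.03 km.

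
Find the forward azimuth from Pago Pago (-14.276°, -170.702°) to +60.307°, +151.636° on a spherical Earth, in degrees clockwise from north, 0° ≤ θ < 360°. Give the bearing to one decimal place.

342.1°

Δλ = 151.636 − -170.702 = 322.338°; wrapped into (−180°, 180°]: -37.662°.
θ = atan2( sin Δλ · cos φ₂ , cos φ₁ · sin φ₂ − sin φ₁ · cos φ₂ · cos Δλ )
  = atan2(-0.30266, 0.93856) = -17.873° → normalised to [0°, 360°): 342.127°.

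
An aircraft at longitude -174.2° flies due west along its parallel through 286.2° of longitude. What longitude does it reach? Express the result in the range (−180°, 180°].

Start at -174.2°; shift −286.2° → -460.4°.
-460.4° lies outside (−180°, 180°]; add 360° → -100.4°.

-100.4°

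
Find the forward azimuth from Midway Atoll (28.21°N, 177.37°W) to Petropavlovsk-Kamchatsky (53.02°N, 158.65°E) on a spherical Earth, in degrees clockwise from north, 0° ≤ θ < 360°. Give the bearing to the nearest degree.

331°

Δλ = 158.65 − -177.37 = 336.02°; wrapped into (−180°, 180°]: -23.98°.
θ = atan2( sin Δλ · cos φ₂ , cos φ₁ · sin φ₂ − sin φ₁ · cos φ₂ · cos Δλ )
  = atan2(-0.24447, 0.44415) = -28.830° → normalised to [0°, 360°): 331.170°.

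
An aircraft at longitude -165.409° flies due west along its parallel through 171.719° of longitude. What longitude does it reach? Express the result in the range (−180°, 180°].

Start at -165.409°; shift −171.719° → -337.128°.
-337.128° lies outside (−180°, 180°]; add 360° → +22.872°.

+22.872°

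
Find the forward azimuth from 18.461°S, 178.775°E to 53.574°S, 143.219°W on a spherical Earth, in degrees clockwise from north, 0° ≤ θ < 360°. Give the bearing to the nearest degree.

149°

Δλ = -143.219 − 178.775 = -321.994°; wrapped into (−180°, 180°]: 38.006°.
θ = atan2( sin Δλ · cos φ₂ , cos φ₁ · sin φ₂ − sin φ₁ · cos φ₂ · cos Δλ )
  = atan2(0.36562, -0.61506) = 149.271° → normalised to [0°, 360°): 149.271°.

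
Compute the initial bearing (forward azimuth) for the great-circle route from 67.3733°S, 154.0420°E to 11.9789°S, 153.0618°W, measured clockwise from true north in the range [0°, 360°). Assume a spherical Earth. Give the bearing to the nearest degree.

59°

Δλ = -153.0618 − 154.0420 = -307.1038°; wrapped into (−180°, 180°]: 52.8962°.
θ = atan2( sin Δλ · cos φ₂ , cos φ₁ · sin φ₂ − sin φ₁ · cos φ₂ · cos Δλ )
  = atan2(0.78018, 0.46485) = 59.212° → normalised to [0°, 360°): 59.212°.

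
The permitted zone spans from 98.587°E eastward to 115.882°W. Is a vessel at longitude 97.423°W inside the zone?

Band width going east from +98.587° to -115.882°: ((-115.882 − 98.587) mod 360) = 145.531°.
Offset of -97.423° east of the west edge: ((-97.423 − 98.587) mod 360) = 163.990°.
163.990° > 145.531° ⇒ outside.

No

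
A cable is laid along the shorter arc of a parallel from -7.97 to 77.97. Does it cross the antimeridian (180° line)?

No

Signed shortest Δλ = ((77.97 − -7.97 + 180) mod 360) − 180 = 85.94°.
Going east by 85.94° from -7.97° reaches +77.97° without touching 180°.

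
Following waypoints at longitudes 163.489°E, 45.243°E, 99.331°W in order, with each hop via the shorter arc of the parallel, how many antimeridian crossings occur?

Leg 1: +163.489° → +45.243°, shortest Δλ = -118.246° (west) — does not cross 180°.
Leg 2: +45.243° → -99.331°, shortest Δλ = -144.574° (west) — does not cross 180°.
Total crossings: 0.

0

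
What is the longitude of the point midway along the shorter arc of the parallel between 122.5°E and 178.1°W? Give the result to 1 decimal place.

152.2°E

Signed shortest Δλ from +122.5° to -178.1° is +59.4°.
Midpoint longitude = +122.5° + (+59.4°)/2 = +122.5° + 29.7° = +152.2°.
(The naïve average (+122.5 + -178.1)/2 = -27.8° is on the wrong side of the globe.)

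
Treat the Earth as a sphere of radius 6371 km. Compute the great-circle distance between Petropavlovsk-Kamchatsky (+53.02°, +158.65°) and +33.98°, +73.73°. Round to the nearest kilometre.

Δλ = 73.73 − 158.65 = -84.92°.
Δφ = 33.98 − 53.02 = -19.04°.
a = sin²(Δφ/2) + cos φ₁ · cos φ₂ · sin²(Δλ/2) = 0.254677.
c = 2·atan2(√a, √(1−a)) = 1.05797 rad → d = 6371·c ≈ 6740.30 km.

6740 km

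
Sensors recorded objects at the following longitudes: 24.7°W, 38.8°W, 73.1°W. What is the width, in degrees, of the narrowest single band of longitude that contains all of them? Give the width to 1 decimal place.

48.4°

Sort the longitudes: -73.1°, -38.8°, -24.7°.
Eastward gaps between consecutive values (wrapping around): 34.3°, 14.1°, 311.6°.
Largest gap = 311.6° ⇒ minimal covering band is its complement: 360° − 311.6° = 48.4°.
Band runs from -73.1° eastward to -24.7°.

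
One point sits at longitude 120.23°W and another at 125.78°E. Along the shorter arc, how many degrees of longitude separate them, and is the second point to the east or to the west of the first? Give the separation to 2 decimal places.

Raw difference: 125.78 − -120.23 = 246.01°.
Normalise into (−180°, 180°]: 246.01° − 360° = -113.99°.
Negative ⇒ the second point lies to the west; separation 113.99°.

113.99° west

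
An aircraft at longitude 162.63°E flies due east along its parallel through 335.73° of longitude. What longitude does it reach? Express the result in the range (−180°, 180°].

138.36°E

Start at +162.63°; shift +335.73° → +498.36°.
+498.36° lies outside (−180°, 180°]; subtract 360° → +138.36°.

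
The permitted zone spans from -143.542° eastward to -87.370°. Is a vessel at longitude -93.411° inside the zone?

Band width going east from -143.542° to -87.370°: ((-87.370 − -143.542) mod 360) = 56.172°.
Offset of -93.411° east of the west edge: ((-93.411 − -143.542) mod 360) = 50.131°.
50.131° ≤ 56.172° ⇒ inside.

Yes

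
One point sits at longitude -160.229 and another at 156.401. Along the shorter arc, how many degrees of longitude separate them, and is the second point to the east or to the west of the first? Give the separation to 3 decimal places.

43.370° west

Raw difference: 156.401 − -160.229 = 316.63°.
Normalise into (−180°, 180°]: 316.63° − 360° = -43.37°.
Negative ⇒ the second point lies to the west; separation 43.370°.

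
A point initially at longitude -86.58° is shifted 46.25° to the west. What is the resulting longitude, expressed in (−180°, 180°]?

Start at -86.58°; shift −46.25° → -132.83°.
-132.83° already lies in (−180°, 180°].

-132.83°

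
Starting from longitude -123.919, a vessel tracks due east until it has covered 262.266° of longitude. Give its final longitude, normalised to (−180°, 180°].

+138.347°

Start at -123.919°; shift +262.266° → +138.347°.
+138.347° already lies in (−180°, 180°].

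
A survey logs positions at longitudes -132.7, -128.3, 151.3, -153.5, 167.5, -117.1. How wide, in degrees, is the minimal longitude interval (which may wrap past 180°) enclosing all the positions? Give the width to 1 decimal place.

Sort the longitudes: -153.5°, -132.7°, -128.3°, -117.1°, +151.3°, +167.5°.
Eastward gaps between consecutive values (wrapping around): 20.8°, 4.4°, 11.2°, 268.4°, 16.2°, 39.0°.
Largest gap = 268.4° ⇒ minimal covering band is its complement: 360° − 268.4° = 91.6°.
Band runs from +151.3° eastward to -117.1°, crossing the antimeridian.

91.6°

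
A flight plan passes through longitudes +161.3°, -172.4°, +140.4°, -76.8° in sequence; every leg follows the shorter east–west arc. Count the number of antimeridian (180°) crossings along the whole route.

Leg 1: +161.3° → -172.4°, shortest Δλ = 26.3° (east) — crosses 180°.
Leg 2: -172.4° → +140.4°, shortest Δλ = -47.2° (west) — crosses 180°.
Leg 3: +140.4° → -76.8°, shortest Δλ = 142.8° (east) — crosses 180°.
Total crossings: 3.

3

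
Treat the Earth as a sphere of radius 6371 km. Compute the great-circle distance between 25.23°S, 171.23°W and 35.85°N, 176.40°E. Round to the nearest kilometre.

6915 km

Δλ = 176.40 − -171.23 = 347.63°; wrapped into (−180°, 180°]: -12.37°.
Δφ = 35.85 − -25.23 = 61.08°.
a = sin²(Δφ/2) + cos φ₁ · cos φ₂ · sin²(Δλ/2) = 0.266717.
c = 2·atan2(√a, √(1−a)) = 1.08539 rad → d = 6371·c ≈ 6915.03 km.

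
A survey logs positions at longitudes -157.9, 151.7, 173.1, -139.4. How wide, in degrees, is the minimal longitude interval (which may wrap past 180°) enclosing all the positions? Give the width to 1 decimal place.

Sort the longitudes: -157.9°, -139.4°, +151.7°, +173.1°.
Eastward gaps between consecutive values (wrapping around): 18.5°, 291.1°, 21.4°, 29.0°.
Largest gap = 291.1° ⇒ minimal covering band is its complement: 360° − 291.1° = 68.9°.
Band runs from +151.7° eastward to -139.4°, crossing the antimeridian.

68.9°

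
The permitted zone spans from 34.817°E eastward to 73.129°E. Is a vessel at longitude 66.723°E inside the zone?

Band width going east from +34.817° to +73.129°: ((73.129 − 34.817) mod 360) = 38.312°.
Offset of +66.723° east of the west edge: ((66.723 − 34.817) mod 360) = 31.906°.
31.906° ≤ 38.312° ⇒ inside.

Yes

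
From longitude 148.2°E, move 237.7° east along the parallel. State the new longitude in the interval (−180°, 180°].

25.9°E

Start at +148.2°; shift +237.7° → +385.9°.
+385.9° lies outside (−180°, 180°]; subtract 360° → +25.9°.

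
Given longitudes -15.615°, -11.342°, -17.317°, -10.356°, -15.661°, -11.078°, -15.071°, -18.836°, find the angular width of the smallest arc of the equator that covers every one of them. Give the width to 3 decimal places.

8.480°

Sort the longitudes: -18.836°, -17.317°, -15.661°, -15.615°, -15.071°, -11.342°, -11.078°, -10.356°.
Eastward gaps between consecutive values (wrapping around): 1.519°, 1.656°, 0.046°, 0.544°, 3.729°, 0.264°, 0.722°, 351.520°.
Largest gap = 351.520° ⇒ minimal covering band is its complement: 360° − 351.520° = 8.480°.
Band runs from -18.836° eastward to -10.356°.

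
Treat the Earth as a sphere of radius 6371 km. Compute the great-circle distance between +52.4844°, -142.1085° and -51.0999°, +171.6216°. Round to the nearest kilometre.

12306 km

Δλ = 171.6216 − -142.1085 = 313.7301°; wrapped into (−180°, 180°]: -46.2699°.
Δφ = -51.0999 − 52.4844 = -103.5843°.
a = sin²(Δφ/2) + cos φ₁ · cos φ₂ · sin²(Δλ/2) = 0.676471.
c = 2·atan2(√a, √(1−a)) = 1.93151 rad → d = 6371·c ≈ 12305.65 km.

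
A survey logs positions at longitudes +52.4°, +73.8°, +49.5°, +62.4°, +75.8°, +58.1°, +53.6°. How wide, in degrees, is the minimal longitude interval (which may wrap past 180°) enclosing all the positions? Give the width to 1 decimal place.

Sort the longitudes: +49.5°, +52.4°, +53.6°, +58.1°, +62.4°, +73.8°, +75.8°.
Eastward gaps between consecutive values (wrapping around): 2.9°, 1.2°, 4.5°, 4.3°, 11.4°, 2.0°, 333.7°.
Largest gap = 333.7° ⇒ minimal covering band is its complement: 360° − 333.7° = 26.3°.
Band runs from +49.5° eastward to +75.8°.

26.3°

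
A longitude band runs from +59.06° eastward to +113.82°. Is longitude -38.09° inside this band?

Band width going east from +59.06° to +113.82°: ((113.82 − 59.06) mod 360) = 54.76°.
Offset of -38.09° east of the west edge: ((-38.09 − 59.06) mod 360) = 262.85°.
262.85° > 54.76° ⇒ outside.

No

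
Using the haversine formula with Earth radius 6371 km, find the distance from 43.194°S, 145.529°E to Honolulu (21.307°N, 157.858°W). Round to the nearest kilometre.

9209 km

Δλ = -157.858 − 145.529 = -303.387°; wrapped into (−180°, 180°]: 56.613°.
Δφ = 21.307 − -43.194 = 64.501°.
a = sin²(Δφ/2) + cos φ₁ · cos φ₂ · sin²(Δλ/2) = 0.437475.
c = 2·atan2(√a, √(1−a)) = 1.44542 rad → d = 6371·c ≈ 9208.76 km.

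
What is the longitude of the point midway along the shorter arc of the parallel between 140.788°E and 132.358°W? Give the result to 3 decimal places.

175.785°W

Signed shortest Δλ from +140.788° to -132.358° is +86.854°.
Midpoint longitude = +140.788° + (+86.854°)/2 = +140.788° + 43.427° = +184.215°.
Normalise into (−180°, 180°]: -175.785°.
(The naïve average (+140.788 + -132.358)/2 = 4.215° is on the wrong side of the globe.)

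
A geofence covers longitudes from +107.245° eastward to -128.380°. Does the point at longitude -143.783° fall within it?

Yes

Band width going east from +107.245° to -128.380°: ((-128.380 − 107.245) mod 360) = 124.375°.
Offset of -143.783° east of the west edge: ((-143.783 − 107.245) mod 360) = 108.972°.
108.972° ≤ 124.375° ⇒ inside.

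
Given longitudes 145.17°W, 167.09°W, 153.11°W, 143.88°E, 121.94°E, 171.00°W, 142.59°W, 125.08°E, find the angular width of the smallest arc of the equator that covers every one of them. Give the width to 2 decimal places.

95.47°

Sort the longitudes: -171.00°, -167.09°, -153.11°, -145.17°, -142.59°, +121.94°, +125.08°, +143.88°.
Eastward gaps between consecutive values (wrapping around): 3.91°, 13.98°, 7.94°, 2.58°, 264.53°, 3.14°, 18.80°, 45.12°.
Largest gap = 264.53° ⇒ minimal covering band is its complement: 360° − 264.53° = 95.47°.
Band runs from +121.94° eastward to -142.59°, crossing the antimeridian.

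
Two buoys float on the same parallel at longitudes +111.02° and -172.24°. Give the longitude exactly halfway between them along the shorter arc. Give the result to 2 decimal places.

+149.39°

Signed shortest Δλ from +111.02° to -172.24° is +76.74°.
Midpoint longitude = +111.02° + (+76.74°)/2 = +111.02° + 38.37° = +149.39°.
(The naïve average (+111.02 + -172.24)/2 = -30.61° is on the wrong side of the globe.)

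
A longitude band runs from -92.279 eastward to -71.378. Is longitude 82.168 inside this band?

Band width going east from -92.279° to -71.378°: ((-71.378 − -92.279) mod 360) = 20.901°.
Offset of +82.168° east of the west edge: ((82.168 − -92.279) mod 360) = 174.447°.
174.447° > 20.901° ⇒ outside.

No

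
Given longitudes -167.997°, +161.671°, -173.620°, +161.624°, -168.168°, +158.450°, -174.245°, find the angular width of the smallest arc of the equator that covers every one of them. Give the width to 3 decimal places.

Sort the longitudes: -174.245°, -173.620°, -168.168°, -167.997°, +158.450°, +161.624°, +161.671°.
Eastward gaps between consecutive values (wrapping around): 0.625°, 5.452°, 0.171°, 326.447°, 3.174°, 0.047°, 24.084°.
Largest gap = 326.447° ⇒ minimal covering band is its complement: 360° − 326.447° = 33.553°.
Band runs from +158.450° eastward to -167.997°, crossing the antimeridian.

33.553°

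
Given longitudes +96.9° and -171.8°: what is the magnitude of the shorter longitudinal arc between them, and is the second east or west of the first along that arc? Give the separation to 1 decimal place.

Raw difference: -171.8 − 96.9 = -268.7°.
Normalise into (−180°, 180°]: -268.7° + 360° = 91.3°.
Positive ⇒ the second point lies to the east; separation 91.3°.

91.3° east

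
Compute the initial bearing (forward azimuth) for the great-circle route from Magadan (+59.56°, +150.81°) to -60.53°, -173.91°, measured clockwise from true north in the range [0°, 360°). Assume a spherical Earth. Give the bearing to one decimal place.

160.2°

Δλ = -173.91 − 150.81 = -324.72°; wrapped into (−180°, 180°]: 35.28°.
θ = atan2( sin Δλ · cos φ₂ , cos φ₁ · sin φ₂ − sin φ₁ · cos φ₂ · cos Δλ )
  = atan2(0.28415, -0.78734) = 160.156° → normalised to [0°, 360°): 160.156°.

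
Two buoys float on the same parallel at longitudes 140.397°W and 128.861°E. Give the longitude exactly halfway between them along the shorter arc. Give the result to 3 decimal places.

Signed shortest Δλ from -140.397° to +128.861° is -90.742°.
Midpoint longitude = -140.397° + (-90.742°)/2 = -140.397° − 45.371° = -185.768°.
Normalise into (−180°, 180°]: +174.232°.
(The naïve average (-140.397 + +128.861)/2 = -5.768° is on the wrong side of the globe.)

174.232°E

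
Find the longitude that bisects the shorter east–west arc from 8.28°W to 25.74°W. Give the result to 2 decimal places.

17.01°W

Signed shortest Δλ from -8.28° to -25.74° is -17.46°.
Midpoint longitude = -8.28° + (-17.46°)/2 = -8.28° − 8.73° = -17.01°.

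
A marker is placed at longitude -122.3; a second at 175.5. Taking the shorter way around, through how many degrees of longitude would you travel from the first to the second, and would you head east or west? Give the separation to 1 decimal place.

62.2° west

Raw difference: 175.5 − -122.3 = 297.8°.
Normalise into (−180°, 180°]: 297.8° − 360° = -62.2°.
Negative ⇒ the second point lies to the west; separation 62.2°.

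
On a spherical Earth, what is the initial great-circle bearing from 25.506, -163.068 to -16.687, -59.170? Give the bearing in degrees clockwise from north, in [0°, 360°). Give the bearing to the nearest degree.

Δλ = -59.170 − -163.068 = 103.898°.
θ = atan2( sin Δλ · cos φ₂ , cos φ₁ · sin φ₂ − sin φ₁ · cos φ₂ · cos Δλ )
  = atan2(0.92985, -0.16008) = 99.768° → normalised to [0°, 360°): 99.768°.

100°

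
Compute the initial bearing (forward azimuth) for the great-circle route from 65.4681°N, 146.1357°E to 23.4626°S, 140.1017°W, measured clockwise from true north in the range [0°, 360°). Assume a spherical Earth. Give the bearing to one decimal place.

Δλ = -140.1017 − 146.1357 = -286.2374°; wrapped into (−180°, 180°]: 73.7626°.
θ = atan2( sin Δλ · cos φ₂ , cos φ₁ · sin φ₂ − sin φ₁ · cos φ₂ · cos Δλ )
  = atan2(0.88073, -0.39866) = 114.354° → normalised to [0°, 360°): 114.354°.

114.4°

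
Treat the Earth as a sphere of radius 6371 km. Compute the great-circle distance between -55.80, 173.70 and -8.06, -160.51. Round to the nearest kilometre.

Δλ = -160.51 − 173.70 = -334.21°; wrapped into (−180°, 180°]: 25.79°.
Δφ = -8.06 − -55.80 = 47.74°.
a = sin²(Δφ/2) + cos φ₁ · cos φ₂ · sin²(Δλ/2) = 0.191469.
c = 2·atan2(√a, √(1−a)) = 0.90579 rad → d = 6371·c ≈ 5770.80 km.

5771 km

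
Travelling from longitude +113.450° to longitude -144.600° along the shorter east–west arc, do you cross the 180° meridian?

Naïve |-144.600 − 113.450| = 258.05° > 180°, so the shorter arc goes the other way round — across 180°.
Signed shortest Δλ = ((-144.600 − 113.450 + 180) mod 360) − 180 = 101.95°.
Going east by 101.95° from +113.450° passes through 180° before reaching -144.600°.

Yes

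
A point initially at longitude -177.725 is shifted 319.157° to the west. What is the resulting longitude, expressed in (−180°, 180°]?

-136.882°

Start at -177.725°; shift −319.157° → -496.882°.
-496.882° lies outside (−180°, 180°]; add 360° → -136.882°.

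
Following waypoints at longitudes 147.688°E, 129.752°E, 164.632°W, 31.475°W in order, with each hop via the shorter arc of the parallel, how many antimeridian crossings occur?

Leg 1: +147.688° → +129.752°, shortest Δλ = -17.936° (west) — does not cross 180°.
Leg 2: +129.752° → -164.632°, shortest Δλ = 65.616° (east) — crosses 180°.
Leg 3: -164.632° → -31.475°, shortest Δλ = 133.157° (east) — does not cross 180°.
Total crossings: 1.

1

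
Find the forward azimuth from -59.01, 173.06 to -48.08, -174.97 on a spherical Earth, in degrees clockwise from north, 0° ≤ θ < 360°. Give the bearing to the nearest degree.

38°

Δλ = -174.97 − 173.06 = -348.03°; wrapped into (−180°, 180°]: 11.97°.
θ = atan2( sin Δλ · cos φ₂ , cos φ₁ · sin φ₂ − sin φ₁ · cos φ₂ · cos Δλ )
  = atan2(0.13856, 0.17716) = 38.031° → normalised to [0°, 360°): 38.031°.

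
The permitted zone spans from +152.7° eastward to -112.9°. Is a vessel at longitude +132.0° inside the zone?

No

Band width going east from +152.7° to -112.9°: ((-112.9 − 152.7) mod 360) = 94.4°.
Offset of +132.0° east of the west edge: ((132.0 − 152.7) mod 360) = 339.3°.
339.3° > 94.4° ⇒ outside.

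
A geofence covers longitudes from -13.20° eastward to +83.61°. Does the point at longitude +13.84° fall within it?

Yes

Band width going east from -13.20° to +83.61°: ((83.61 − -13.20) mod 360) = 96.81°.
Offset of +13.84° east of the west edge: ((13.84 − -13.20) mod 360) = 27.04°.
27.04° ≤ 96.81° ⇒ inside.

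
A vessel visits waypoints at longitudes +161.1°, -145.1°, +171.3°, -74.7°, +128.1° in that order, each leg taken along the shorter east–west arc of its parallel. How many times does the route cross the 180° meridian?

Leg 1: +161.1° → -145.1°, shortest Δλ = 53.8° (east) — crosses 180°.
Leg 2: -145.1° → +171.3°, shortest Δλ = -43.6° (west) — crosses 180°.
Leg 3: +171.3° → -74.7°, shortest Δλ = 114.0° (east) — crosses 180°.
Leg 4: -74.7° → +128.1°, shortest Δλ = -157.2° (west) — crosses 180°.
Total crossings: 4.

4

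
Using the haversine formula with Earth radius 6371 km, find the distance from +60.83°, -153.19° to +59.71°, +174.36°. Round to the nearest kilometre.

Δλ = 174.36 − -153.19 = 327.55°; wrapped into (−180°, 180°]: -32.45°.
Δφ = 59.71 − 60.83 = -1.12°.
a = sin²(Δφ/2) + cos φ₁ · cos φ₂ · sin²(Δλ/2) = 0.019288.
c = 2·atan2(√a, √(1−a)) = 0.27866 rad → d = 6371·c ≈ 1775.36 km.

1775 km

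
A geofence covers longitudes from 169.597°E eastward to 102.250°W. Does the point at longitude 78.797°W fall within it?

No

Band width going east from +169.597° to -102.250°: ((-102.250 − 169.597) mod 360) = 88.153°.
Offset of -78.797° east of the west edge: ((-78.797 − 169.597) mod 360) = 111.606°.
111.606° > 88.153° ⇒ outside.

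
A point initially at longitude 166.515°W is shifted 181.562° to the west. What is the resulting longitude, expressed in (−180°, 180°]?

Start at -166.515°; shift −181.562° → -348.077°.
-348.077° lies outside (−180°, 180°]; add 360° → +11.923°.

11.923°E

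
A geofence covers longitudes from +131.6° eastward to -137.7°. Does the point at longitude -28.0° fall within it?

No

Band width going east from +131.6° to -137.7°: ((-137.7 − 131.6) mod 360) = 90.7°.
Offset of -28.0° east of the west edge: ((-28.0 − 131.6) mod 360) = 200.4°.
200.4° > 90.7° ⇒ outside.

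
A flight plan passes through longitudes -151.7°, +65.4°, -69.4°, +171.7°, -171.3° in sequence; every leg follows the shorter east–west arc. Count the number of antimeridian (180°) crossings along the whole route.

3

Leg 1: -151.7° → +65.4°, shortest Δλ = -142.9° (west) — crosses 180°.
Leg 2: +65.4° → -69.4°, shortest Δλ = -134.8° (west) — does not cross 180°.
Leg 3: -69.4° → +171.7°, shortest Δλ = -118.9° (west) — crosses 180°.
Leg 4: +171.7° → -171.3°, shortest Δλ = 17.0° (east) — crosses 180°.
Total crossings: 3.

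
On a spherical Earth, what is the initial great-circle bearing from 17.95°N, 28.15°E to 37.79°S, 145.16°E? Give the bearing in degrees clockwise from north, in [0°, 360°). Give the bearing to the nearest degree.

124°

Δλ = 145.16 − 28.15 = 117.01°.
θ = atan2( sin Δλ · cos φ₂ , cos φ₁ · sin φ₂ − sin φ₁ · cos φ₂ · cos Δλ )
  = atan2(0.70407, -0.47234) = 123.856° → normalised to [0°, 360°): 123.856°.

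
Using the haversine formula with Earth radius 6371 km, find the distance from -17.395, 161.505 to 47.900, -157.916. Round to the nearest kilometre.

Δλ = -157.916 − 161.505 = -319.421°; wrapped into (−180°, 180°]: 40.579°.
Δφ = 47.900 − -17.395 = 65.295°.
a = sin²(Δφ/2) + cos φ₁ · cos φ₂ · sin²(Δλ/2) = 0.367956.
c = 2·atan2(√a, √(1−a)) = 1.30354 rad → d = 6371·c ≈ 8304.83 km.

8305 km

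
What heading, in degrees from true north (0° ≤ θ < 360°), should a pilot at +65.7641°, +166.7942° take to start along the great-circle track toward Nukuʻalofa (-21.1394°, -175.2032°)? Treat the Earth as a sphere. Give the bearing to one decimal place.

163.2°

Δλ = -175.2032 − 166.7942 = -341.9974°; wrapped into (−180°, 180°]: 18.0026°.
θ = atan2( sin Δλ · cos φ₂ , cos φ₁ · sin φ₂ − sin φ₁ · cos φ₂ · cos Δλ )
  = atan2(0.28826, -0.95690) = 163.235° → normalised to [0°, 360°): 163.235°.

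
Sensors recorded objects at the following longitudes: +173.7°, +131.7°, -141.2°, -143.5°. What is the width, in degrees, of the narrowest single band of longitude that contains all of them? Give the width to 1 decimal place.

87.1°

Sort the longitudes: -143.5°, -141.2°, +131.7°, +173.7°.
Eastward gaps between consecutive values (wrapping around): 2.3°, 272.9°, 42.0°, 42.8°.
Largest gap = 272.9° ⇒ minimal covering band is its complement: 360° − 272.9° = 87.1°.
Band runs from +131.7° eastward to -141.2°, crossing the antimeridian.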